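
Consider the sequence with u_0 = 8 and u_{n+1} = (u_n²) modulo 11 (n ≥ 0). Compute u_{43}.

5

Listing terms: u_0 = 8, u_1 = 9, u_2 = 4, u_3 = 5, u_4 = 3, u_5 = 9.
Since u_5 = u_1 = 9, the sequence is eventually periodic: after a pre-period of length 1 it cycles with period 4.
For n ≥ 1, u_n depends only on (n - 1) mod 4. (43 - 1) mod 4 = 2, so u_{43} = u_3 = 5.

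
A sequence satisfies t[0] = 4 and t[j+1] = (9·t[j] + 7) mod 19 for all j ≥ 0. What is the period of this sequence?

9

We have t[0] = 4,  t[1] = 5,  t[2] = 14,  t[3] = 0,  t[4] = 7,  t[5] = 13,  t[6] = 10,  t[7] = 2,  t[8] = 6,  t[9] = 4.
The sequence repeats with period 9.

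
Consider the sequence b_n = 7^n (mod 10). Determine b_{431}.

b_1 = 7; b_2 = 9; b_3 = 3; b_4 = 1; b_5 = 7.
Since b_5 = b_1 = 7, the sequence is periodic with period 4.
(431 - 1) mod 4 = 2, so b_{431} = b_3 = 3.

3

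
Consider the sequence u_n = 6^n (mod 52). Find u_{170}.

36

Listing terms: u_0 = 1, u_1 = 6, u_2 = 36, u_3 = 8, u_4 = 48, u_5 = 28, u_6 = 12, u_7 = 20, u_8 = 16, u_9 = 44, u_{10} = 4, u_{11} = 24, u_{12} = 40, u_{13} = 32, u_{14} = 36.
Since u_{14} = u_2 = 36, the sequence is eventually periodic: after a pre-period of length 2 it cycles with period 12.
For n ≥ 2, u_n depends only on (n - 2) mod 12. (170 - 2) mod 12 = 0, so u_{170} = u_2 = 36.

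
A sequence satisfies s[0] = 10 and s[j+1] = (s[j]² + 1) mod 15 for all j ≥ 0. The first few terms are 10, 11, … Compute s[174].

We have s[0] = 10, s[1] = 11, s[2] = 2, s[3] = 5, s[4] = 11.
Since s[4] = s[1] = 11, the sequence is eventually periodic: after a pre-period of length 1 it cycles with period 3.
For j ≥ 1, s[j] depends only on (j - 1) mod 3. (174 - 1) mod 3 = 2, so s[174] = s[3] = 5.

5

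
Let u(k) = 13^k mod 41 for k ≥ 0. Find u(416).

18

u(0) = 1; u(1) = 13; u(2) = 5; u(3) = 24; u(4) = 25; u(5) = 38; u(6) = 2; u(7) = 26; u(8) = 10; u(9) = 7; u(10) = 9; u(11) = 35; u(12) = 4; u(13) = 11; u(14) = 20; u(15) = 14; u(16) = 18; u(17) = 29; u(18) = 8; u(19) = 22; u(20) = 40; u(21) = 28; u(22) = 36; u(23) = 17; u(24) = 16; u(25) = 3; u(26) = 39; u(27) = 15; u(28) = 31; u(29) = 34; u(30) = 32; u(31) = 6; u(32) = 37; u(33) = 30; u(34) = 21; u(35) = 27; u(36) = 23; u(37) = 12; u(38) = 33; u(39) = 19; u(40) = 1.
Since u(40) = u(0) = 1, the sequence is periodic with period 40.
(416 - 0) mod 40 = 16, so u(416) = u(16) = 18.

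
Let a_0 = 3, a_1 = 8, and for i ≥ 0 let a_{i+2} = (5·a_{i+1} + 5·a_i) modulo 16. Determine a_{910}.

We have a_0 = 3,  a_1 = 8,  a_2 = 7,  a_3 = 11,  a_4 = 10,  a_5 = 9,  a_6 = 15,  a_7 = 8,  a_8 = 3,  a_9 = 7,  a_{10} = 2,  a_{11} = 13,  a_{12} = 11,  a_{13} = 8,  a_{14} = 15,  a_{15} = 3,  a_{16} = 10,  a_{17} = 1,  a_{18} = 7,  a_{19} = 8,  a_{20} = 11,  a_{21} = 15,  a_{22} = 2,  a_{23} = 5,  a_{24} = 3,  a_{25} = 8.
Since (a_{24}, a_{25}) = (a_0, a_1) = (3, 8) (two consecutive terms determine the rest), the sequence is periodic with period 24.
(910 - 0) mod 24 = 22, so a_{910} = a_{22} = 2.

2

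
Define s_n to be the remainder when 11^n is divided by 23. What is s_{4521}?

We have s_0 = 1,  s_1 = 11,  s_2 = 6,  s_3 = 20,  s_4 = 13,  s_5 = 5,  s_6 = 9,  s_7 = 7,  s_8 = 8,  s_9 = 19,  s_{10} = 2,  s_{11} = 22,  s_{12} = 12,  s_{13} = 17,  s_{14} = 3,  s_{15} = 10,  s_{16} = 18,  s_{17} = 14,  s_{18} = 16,  s_{19} = 15,  s_{20} = 4,  s_{21} = 21,  s_{22} = 1.
The sequence repeats with period 22.
(4521 - 0) mod 22 = 11, so s_{4521} = s_{11} = 22.

22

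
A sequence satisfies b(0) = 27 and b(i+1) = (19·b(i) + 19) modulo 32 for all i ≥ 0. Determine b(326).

23

b(0) = 27; b(1) = 20; b(2) = 15; b(3) = 16; b(4) = 3; b(5) = 12; b(6) = 23; b(7) = 8; b(8) = 11; b(9) = 4; b(10) = 31; b(11) = 0; b(12) = 19; b(13) = 28; b(14) = 7; b(15) = 24; b(16) = 27.
The sequence repeats with period 16.
(326 - 0) mod 16 = 6, so b(326) = b(6) = 23.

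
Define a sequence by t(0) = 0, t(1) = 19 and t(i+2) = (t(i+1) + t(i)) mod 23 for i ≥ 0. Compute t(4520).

8

Computing terms: t(0) = 0,  t(1) = 19,  t(2) = 19,  t(3) = 15,  t(4) = 11,  t(5) = 3,  t(6) = 14,  t(7) = 17,  t(8) = 8,  t(9) = 2,  t(10) = 10,  t(11) = 12,  t(12) = 22,  t(13) = 11,  t(14) = 10,  t(15) = 21,  t(16) = 8,  t(17) = 6,  t(18) = 14,  t(19) = 20,  t(20) = 11,  t(21) = 8,  t(22) = 19,  t(23) = 4,  t(24) = 0,  t(25) = 4,  t(26) = 4,  t(27) = 8,  t(28) = 12,  t(29) = 20,  t(30) = 9,  t(31) = 6,  t(32) = 15,  t(33) = 21,  t(34) = 13,  t(35) = 11,  t(36) = 1,  t(37) = 12,  t(38) = 13,  t(39) = 2,  t(40) = 15,  t(41) = 17,  t(42) = 9,  t(43) = 3,  t(44) = 12,  t(45) = 15,  t(46) = 4,  t(47) = 19,  t(48) = 0,  t(49) = 19.
The sequence repeats with period 48.
(4520 - 0) mod 48 = 8, so t(4520) = t(8) = 8.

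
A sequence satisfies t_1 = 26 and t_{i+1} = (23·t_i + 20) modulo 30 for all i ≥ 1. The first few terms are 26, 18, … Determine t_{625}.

26

Computing terms: t_1 = 26, t_2 = 18, t_3 = 14, t_4 = 12, t_5 = 26.
The sequence repeats with period 4.
So t_{625} = t_{1 + ((625-1) mod 4)} = t_1 = 26.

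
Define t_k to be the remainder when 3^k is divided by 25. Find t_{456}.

21

Computing terms: t_1 = 3, t_2 = 9, t_3 = 2, t_4 = 6, t_5 = 18, t_6 = 4, t_7 = 12, t_8 = 11, t_9 = 8, t_{10} = 24, t_{11} = 22, t_{12} = 16, t_{13} = 23, t_{14} = 19, t_{15} = 7, t_{16} = 21, t_{17} = 13, t_{18} = 14, t_{19} = 17, t_{20} = 1, t_{21} = 3.
The sequence repeats with period 20.
(456 - 1) mod 20 = 15, so t_{456} = t_{16} = 21.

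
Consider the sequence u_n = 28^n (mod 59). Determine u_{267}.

Listing terms: u_1 = 28,  u_2 = 17,  u_3 = 4,  u_4 = 53,  u_5 = 9,  u_6 = 16,  u_7 = 35,  u_8 = 36,  u_9 = 5,  u_{10} = 22,  u_{11} = 26,  u_{12} = 20,  u_{13} = 29,  u_{14} = 45,  u_{15} = 21,  u_{16} = 57,  u_{17} = 3,  u_{18} = 25,  u_{19} = 51,  u_{20} = 12,  u_{21} = 41,  u_{22} = 27,  u_{23} = 48,  u_{24} = 46,  u_{25} = 49,  u_{26} = 15,  u_{27} = 7,  u_{28} = 19,  u_{29} = 1,  u_{30} = 28.
Since u_{30} = u_1 = 28, the sequence is periodic with period 29.
(267 - 1) mod 29 = 5, so u_{267} = u_6 = 16.

16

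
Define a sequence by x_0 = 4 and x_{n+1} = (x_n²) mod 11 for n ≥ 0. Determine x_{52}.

4

x_0 = 4; x_1 = 5; x_2 = 3; x_3 = 9; x_4 = 4.
Since x_4 = x_0 = 4, the sequence is periodic with period 4.
(52 - 0) mod 4 = 0, so x_{52} = x_0 = 4.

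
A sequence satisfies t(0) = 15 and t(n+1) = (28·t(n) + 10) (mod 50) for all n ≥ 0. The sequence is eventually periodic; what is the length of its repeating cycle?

Listing terms: t(0) = 15,  t(1) = 30,  t(2) = 0,  t(3) = 10,  t(4) = 40,  t(5) = 30.
Since t(5) = t(1) = 30, the sequence is eventually periodic: after a pre-period of length 1 it cycles with period 4.

4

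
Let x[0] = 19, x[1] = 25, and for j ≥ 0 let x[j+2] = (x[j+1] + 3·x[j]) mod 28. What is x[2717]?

6

x[0] = 19,  x[1] = 25,  x[2] = 26,  x[3] = 17,  x[4] = 11,  x[5] = 6,  x[6] = 11,  x[7] = 1,  x[8] = 6,  x[9] = 9,  x[10] = 27,  x[11] = 26,  x[12] = 23,  x[13] = 17,  x[14] = 2,  x[15] = 25,  x[16] = 3,  x[17] = 22,  x[18] = 3,  x[19] = 13,  x[20] = 22,  x[21] = 5,  x[22] = 15,  x[23] = 2,  x[24] = 19,  x[25] = 25.
The sequence repeats with period 24.
(2717 - 0) mod 24 = 5, so x[2717] = x[5] = 6.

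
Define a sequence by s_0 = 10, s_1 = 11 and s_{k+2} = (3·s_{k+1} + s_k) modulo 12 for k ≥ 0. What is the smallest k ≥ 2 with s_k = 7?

2

s_0 = 10; s_1 = 11; s_2 = 7; s_3 = 8; s_4 = 7; s_5 = 5; s_6 = 10; s_7 = 11.
Since (s_6, s_7) = (s_0, s_1) = (10, 11) (two consecutive terms determine the rest), the sequence is periodic with period 6.
The value 7 first appears (with k ≥ 2) at s_2.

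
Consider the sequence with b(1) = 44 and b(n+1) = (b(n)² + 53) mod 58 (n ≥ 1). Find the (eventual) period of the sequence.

4

b(1) = 44,  b(2) = 17,  b(3) = 52,  b(4) = 31,  b(5) = 28,  b(6) = 25,  b(7) = 40,  b(8) = 29,  b(9) = 24,  b(10) = 49,  b(11) = 18,  b(12) = 29.
Since b(12) = b(8) = 29, the sequence is eventually periodic: after a pre-period of length 7 it cycles with period 4.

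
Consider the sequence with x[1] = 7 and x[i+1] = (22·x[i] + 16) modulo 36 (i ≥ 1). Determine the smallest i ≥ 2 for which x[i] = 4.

7

x[1] = 7,  x[2] = 26,  x[3] = 12,  x[4] = 28,  x[5] = 20,  x[6] = 24,  x[7] = 4,  x[8] = 32,  x[9] = 0,  x[10] = 16,  x[11] = 8,  x[12] = 12.
Since x[12] = x[3] = 12, the sequence is eventually periodic: after a pre-period of length 2 it cycles with period 9.
The value 4 first appears (with i ≥ 2) at x[7].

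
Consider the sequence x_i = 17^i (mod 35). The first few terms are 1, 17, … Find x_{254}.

9

Listing terms: x_0 = 1, x_1 = 17, x_2 = 9, x_3 = 13, x_4 = 11, x_5 = 12, x_6 = 29, x_7 = 3, x_8 = 16, x_9 = 27, x_{10} = 4, x_{11} = 33, x_{12} = 1.
Since x_{12} = x_0 = 1, the sequence is periodic with period 12.
(254 - 0) mod 12 = 2, so x_{254} = x_2 = 9.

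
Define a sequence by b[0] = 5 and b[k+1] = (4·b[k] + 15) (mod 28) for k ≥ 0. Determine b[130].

Listing terms: b[0] = 5, b[1] = 7, b[2] = 15, b[3] = 19, b[4] = 7.
Since b[4] = b[1] = 7, the sequence is eventually periodic: after a pre-period of length 1 it cycles with period 3.
For k ≥ 1, b[k] depends only on (k - 1) mod 3. (130 - 1) mod 3 = 0, so b[130] = b[1] = 7.

7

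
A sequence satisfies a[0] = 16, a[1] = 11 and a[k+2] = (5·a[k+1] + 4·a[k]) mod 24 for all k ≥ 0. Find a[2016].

7

a[0] = 16, a[1] = 11, a[2] = 23, a[3] = 15, a[4] = 23, a[5] = 7, a[6] = 7, a[7] = 15, a[8] = 7, a[9] = 23, a[10] = 23, a[11] = 15.
Since (a[10], a[11]) = (a[2], a[3]) = (23, 15) (two consecutive terms determine the rest), the sequence is eventually periodic: after a pre-period of length 2 it cycles with period 8.
For k ≥ 2, a[k] depends only on (k - 2) mod 8. (2016 - 2) mod 8 = 6, so a[2016] = a[8] = 7.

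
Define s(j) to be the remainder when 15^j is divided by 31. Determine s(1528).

4

We have s(1) = 15,  s(2) = 8,  s(3) = 27,  s(4) = 2,  s(5) = 30,  s(6) = 16,  s(7) = 23,  s(8) = 4,  s(9) = 29,  s(10) = 1,  s(11) = 15.
The sequence repeats with period 10.
So s(1528) = s(1 + ((1528-1) mod 10)) = s(8) = 4.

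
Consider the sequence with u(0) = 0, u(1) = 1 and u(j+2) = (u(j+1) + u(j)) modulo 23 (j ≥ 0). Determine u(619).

5

Listing terms: u(0) = 0; u(1) = 1; u(2) = 1; u(3) = 2; u(4) = 3; u(5) = 5; u(6) = 8; u(7) = 13; u(8) = 21; u(9) = 11; u(10) = 9; u(11) = 20; u(12) = 6; u(13) = 3; u(14) = 9; u(15) = 12; u(16) = 21; u(17) = 10; u(18) = 8; u(19) = 18; u(20) = 3; u(21) = 21; u(22) = 1; u(23) = 22; u(24) = 0; u(25) = 22; u(26) = 22; u(27) = 21; u(28) = 20; u(29) = 18; u(30) = 15; u(31) = 10; u(32) = 2; u(33) = 12; u(34) = 14; u(35) = 3; u(36) = 17; u(37) = 20; u(38) = 14; u(39) = 11; u(40) = 2; u(41) = 13; u(42) = 15; u(43) = 5; u(44) = 20; u(45) = 2; u(46) = 22; u(47) = 1; u(48) = 0; u(49) = 1.
The sequence repeats with period 48.
So u(619) = u(0 + ((619-0) mod 48)) = u(43) = 5.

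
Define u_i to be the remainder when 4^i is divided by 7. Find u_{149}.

Listing terms: u_1 = 4,  u_2 = 2,  u_3 = 1,  u_4 = 4.
The sequence repeats with period 3.
So u_{149} = u_{1 + ((149-1) mod 3)} = u_2 = 2.

2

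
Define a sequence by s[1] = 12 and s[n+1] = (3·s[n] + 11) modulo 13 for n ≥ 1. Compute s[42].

We have s[1] = 12; s[2] = 8; s[3] = 9; s[4] = 12.
Since s[4] = s[1] = 12, the sequence is periodic with period 3.
So s[42] = s[1 + ((42-1) mod 3)] = s[3] = 9.

9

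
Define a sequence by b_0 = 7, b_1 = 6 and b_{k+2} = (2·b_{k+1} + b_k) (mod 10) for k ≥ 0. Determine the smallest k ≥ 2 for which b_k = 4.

3

Listing terms: b_0 = 7, b_1 = 6, b_2 = 9, b_3 = 4, b_4 = 7, b_5 = 8, b_6 = 3, b_7 = 4, b_8 = 1, b_9 = 6, b_{10} = 3, b_{11} = 2, b_{12} = 7, b_{13} = 6.
Since (b_{12}, b_{13}) = (b_0, b_1) = (7, 6) (two consecutive terms determine the rest), the sequence is periodic with period 12.
The value 4 first appears (with k ≥ 2) at b_3.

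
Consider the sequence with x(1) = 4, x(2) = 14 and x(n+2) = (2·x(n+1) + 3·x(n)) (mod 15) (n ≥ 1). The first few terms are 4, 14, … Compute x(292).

2

We have x(1) = 4; x(2) = 14; x(3) = 10; x(4) = 2; x(5) = 4; x(6) = 14.
The sequence repeats with period 4.
So x(292) = x(1 + ((292-1) mod 4)) = x(4) = 2.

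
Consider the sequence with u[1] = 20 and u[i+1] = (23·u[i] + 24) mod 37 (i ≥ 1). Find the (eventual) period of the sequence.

Listing terms: u[1] = 20, u[2] = 3, u[3] = 19, u[4] = 17, u[5] = 8, u[6] = 23, u[7] = 35, u[8] = 15, u[9] = 36, u[10] = 1, u[11] = 10, u[12] = 32, u[13] = 20.
The sequence repeats with period 12.

12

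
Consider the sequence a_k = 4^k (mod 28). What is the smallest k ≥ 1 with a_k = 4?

a_0 = 1,  a_1 = 4,  a_2 = 16,  a_3 = 8,  a_4 = 4.
Since a_4 = a_1 = 4, the sequence is eventually periodic: after a pre-period of length 1 it cycles with period 3.
The value 4 first appears (with k ≥ 1) at a_1.

1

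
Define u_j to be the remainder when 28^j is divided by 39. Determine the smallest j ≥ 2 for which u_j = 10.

We have u_1 = 28,  u_2 = 4,  u_3 = 34,  u_4 = 16,  u_5 = 19,  u_6 = 25,  u_7 = 37,  u_8 = 22,  u_9 = 31,  u_{10} = 10,  u_{11} = 7,  u_{12} = 1,  u_{13} = 28.
The sequence repeats with period 12.
The value 10 first appears (with j ≥ 2) at u_{10}.

10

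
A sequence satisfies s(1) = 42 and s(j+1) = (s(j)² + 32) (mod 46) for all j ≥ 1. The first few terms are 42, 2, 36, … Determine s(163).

Computing terms: s(1) = 42; s(2) = 2; s(3) = 36; s(4) = 40; s(5) = 22; s(6) = 10; s(7) = 40.
Since s(7) = s(4) = 40, the sequence is eventually periodic: after a pre-period of length 3 it cycles with period 3.
For j ≥ 4, s(j) depends only on (j - 4) mod 3. (163 - 4) mod 3 = 0, so s(163) = s(4) = 40.

40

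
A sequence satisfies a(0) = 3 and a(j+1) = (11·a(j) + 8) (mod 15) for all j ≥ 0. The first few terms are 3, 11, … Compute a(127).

Listing terms: a(0) = 3, a(1) = 11, a(2) = 9, a(3) = 2, a(4) = 0, a(5) = 8, a(6) = 6, a(7) = 14, a(8) = 12, a(9) = 5, a(10) = 3.
The sequence repeats with period 10.
(127 - 0) mod 10 = 7, so a(127) = a(7) = 14.

14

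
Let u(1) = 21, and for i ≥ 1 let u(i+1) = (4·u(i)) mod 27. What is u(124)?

u(1) = 21; u(2) = 3; u(3) = 12; u(4) = 21.
The sequence repeats with period 3.
(124 - 1) mod 3 = 0, so u(124) = u(1) = 21.

21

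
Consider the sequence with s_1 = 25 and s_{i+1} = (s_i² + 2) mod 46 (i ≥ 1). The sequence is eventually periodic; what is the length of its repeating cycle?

Computing terms: s_1 = 25; s_2 = 29; s_3 = 15; s_4 = 43; s_5 = 11; s_6 = 31; s_7 = 43.
Since s_7 = s_4 = 43, the sequence is eventually periodic: after a pre-period of length 3 it cycles with period 3.

3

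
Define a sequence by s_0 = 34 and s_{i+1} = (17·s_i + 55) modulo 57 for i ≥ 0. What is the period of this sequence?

18

Computing terms: s_0 = 34, s_1 = 6, s_2 = 43, s_3 = 45, s_4 = 22, s_5 = 30, s_6 = 52, s_7 = 27, s_8 = 1, s_9 = 15, s_{10} = 25, s_{11} = 24, s_{12} = 7, s_{13} = 3, s_{14} = 49, s_{15} = 33, s_{16} = 46, s_{17} = 39, s_{18} = 34.
Since s_{18} = s_0 = 34, the sequence is periodic with period 18.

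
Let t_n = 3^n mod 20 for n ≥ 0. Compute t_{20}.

Listing terms: t_0 = 1; t_1 = 3; t_2 = 9; t_3 = 7; t_4 = 1.
Since t_4 = t_0 = 1, the sequence is periodic with period 4.
(20 - 0) mod 4 = 0, so t_{20} = t_0 = 1.

1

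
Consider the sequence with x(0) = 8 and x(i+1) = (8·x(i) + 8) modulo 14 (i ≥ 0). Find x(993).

0

Computing terms: x(0) = 8,  x(1) = 2,  x(2) = 10,  x(3) = 4,  x(4) = 12,  x(5) = 6,  x(6) = 0,  x(7) = 8.
Since x(7) = x(0) = 8, the sequence is periodic with period 7.
(993 - 0) mod 7 = 6, so x(993) = x(6) = 0.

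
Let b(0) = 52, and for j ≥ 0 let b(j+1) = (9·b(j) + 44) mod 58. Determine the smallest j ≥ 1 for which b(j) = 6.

9

We have b(0) = 52; b(1) = 48; b(2) = 12; b(3) = 36; b(4) = 20; b(5) = 50; b(6) = 30; b(7) = 24; b(8) = 28; b(9) = 6; b(10) = 40; b(11) = 56; b(12) = 26; b(13) = 46; b(14) = 52.
Since b(14) = b(0) = 52, the sequence is periodic with period 14.
The value 6 first appears (with j ≥ 1) at b(9).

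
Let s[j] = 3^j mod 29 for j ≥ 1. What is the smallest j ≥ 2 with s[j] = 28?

s[1] = 3; s[2] = 9; s[3] = 27; s[4] = 23; s[5] = 11; s[6] = 4; s[7] = 12; s[8] = 7; s[9] = 21; s[10] = 5; s[11] = 15; s[12] = 16; s[13] = 19; s[14] = 28; s[15] = 26; s[16] = 20; s[17] = 2; s[18] = 6; s[19] = 18; s[20] = 25; s[21] = 17; s[22] = 22; s[23] = 8; s[24] = 24; s[25] = 14; s[26] = 13; s[27] = 10; s[28] = 1; s[29] = 3.
The sequence repeats with period 28.
The value 28 first appears (with j ≥ 2) at s[14].

14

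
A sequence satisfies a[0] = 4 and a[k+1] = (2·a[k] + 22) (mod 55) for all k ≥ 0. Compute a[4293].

Computing terms: a[0] = 4,  a[1] = 30,  a[2] = 27,  a[3] = 21,  a[4] = 9,  a[5] = 40,  a[6] = 47,  a[7] = 6,  a[8] = 34,  a[9] = 35,  a[10] = 37,  a[11] = 41,  a[12] = 49,  a[13] = 10,  a[14] = 42,  a[15] = 51,  a[16] = 14,  a[17] = 50,  a[18] = 12,  a[19] = 46,  a[20] = 4.
Since a[20] = a[0] = 4, the sequence is periodic with period 20.
So a[4293] = a[0 + ((4293-0) mod 20)] = a[13] = 10.

10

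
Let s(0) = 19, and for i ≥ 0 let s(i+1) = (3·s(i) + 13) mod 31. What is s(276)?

Computing terms: s(0) = 19; s(1) = 8; s(2) = 6; s(3) = 0; s(4) = 13; s(5) = 21; s(6) = 14; s(7) = 24; s(8) = 23; s(9) = 20; s(10) = 11; s(11) = 15; s(12) = 27; s(13) = 1; s(14) = 16; s(15) = 30; s(16) = 10; s(17) = 12; s(18) = 18; s(19) = 5; s(20) = 28; s(21) = 4; s(22) = 25; s(23) = 26; s(24) = 29; s(25) = 7; s(26) = 3; s(27) = 22; s(28) = 17; s(29) = 2; s(30) = 19.
Since s(30) = s(0) = 19, the sequence is periodic with period 30.
So s(276) = s(0 + ((276-0) mod 30)) = s(6) = 14.

14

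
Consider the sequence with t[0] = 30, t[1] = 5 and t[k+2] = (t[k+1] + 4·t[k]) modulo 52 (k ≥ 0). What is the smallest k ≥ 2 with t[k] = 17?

12

Computing terms: t[0] = 30, t[1] = 5, t[2] = 21, t[3] = 41, t[4] = 21, t[5] = 29, t[6] = 9, t[7] = 21, t[8] = 5, t[9] = 37, t[10] = 5, t[11] = 49, t[12] = 17, t[13] = 5, t[14] = 21.
Since (t[13], t[14]) = (t[1], t[2]) = (5, 21) (two consecutive terms determine the rest), the sequence is eventually periodic: after a pre-period of length 1 it cycles with period 12.
The value 17 first appears (with k ≥ 2) at t[12].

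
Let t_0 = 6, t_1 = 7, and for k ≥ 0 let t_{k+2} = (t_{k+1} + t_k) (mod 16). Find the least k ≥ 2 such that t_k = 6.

Computing terms: t_0 = 6, t_1 = 7, t_2 = 13, t_3 = 4, t_4 = 1, t_5 = 5, t_6 = 6, t_7 = 11, t_8 = 1, t_9 = 12, t_{10} = 13, t_{11} = 9, t_{12} = 6, t_{13} = 15, t_{14} = 5, t_{15} = 4, t_{16} = 9, t_{17} = 13, t_{18} = 6, t_{19} = 3, t_{20} = 9, t_{21} = 12, t_{22} = 5, t_{23} = 1, t_{24} = 6, t_{25} = 7.
Since (t_{24}, t_{25}) = (t_0, t_1) = (6, 7) (two consecutive terms determine the rest), the sequence is periodic with period 24.
The value 6 first appears (with k ≥ 2) at t_6.

6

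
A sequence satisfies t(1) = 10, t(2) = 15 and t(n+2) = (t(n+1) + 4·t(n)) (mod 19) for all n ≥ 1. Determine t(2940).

Computing terms: t(1) = 10; t(2) = 15; t(3) = 17; t(4) = 1; t(5) = 12; t(6) = 16; t(7) = 7; t(8) = 14; t(9) = 4; t(10) = 3; t(11) = 0; t(12) = 12; t(13) = 12; t(14) = 3; t(15) = 13; t(16) = 6; t(17) = 1; t(18) = 6; t(19) = 10; t(20) = 15.
The sequence repeats with period 18.
So t(2940) = t(1 + ((2940-1) mod 18)) = t(6) = 16.

16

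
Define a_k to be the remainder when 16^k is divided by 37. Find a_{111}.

Computing terms: a_0 = 1,  a_1 = 16,  a_2 = 34,  a_3 = 26,  a_4 = 9,  a_5 = 33,  a_6 = 10,  a_7 = 12,  a_8 = 7,  a_9 = 1.
The sequence repeats with period 9.
So a_{111} = a_{0 + ((111-0) mod 9)} = a_3 = 26.

26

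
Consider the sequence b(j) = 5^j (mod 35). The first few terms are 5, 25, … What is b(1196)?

We have b(1) = 5,  b(2) = 25,  b(3) = 20,  b(4) = 30,  b(5) = 10,  b(6) = 15,  b(7) = 5.
Since b(7) = b(1) = 5, the sequence is periodic with period 6.
So b(1196) = b(1 + ((1196-1) mod 6)) = b(2) = 25.

25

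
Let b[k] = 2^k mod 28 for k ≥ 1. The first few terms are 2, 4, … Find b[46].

Listing terms: b[1] = 2; b[2] = 4; b[3] = 8; b[4] = 16; b[5] = 4.
Since b[5] = b[2] = 4, the sequence is eventually periodic: after a pre-period of length 1 it cycles with period 3.
For k ≥ 2, b[k] depends only on (k - 2) mod 3. (46 - 2) mod 3 = 2, so b[46] = b[4] = 16.

16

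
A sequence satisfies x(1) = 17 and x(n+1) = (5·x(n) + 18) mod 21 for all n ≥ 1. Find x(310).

Computing terms: x(1) = 17; x(2) = 19; x(3) = 8; x(4) = 16; x(5) = 14; x(6) = 4; x(7) = 17.
Since x(7) = x(1) = 17, the sequence is periodic with period 6.
So x(310) = x(1 + ((310-1) mod 6)) = x(4) = 16.

16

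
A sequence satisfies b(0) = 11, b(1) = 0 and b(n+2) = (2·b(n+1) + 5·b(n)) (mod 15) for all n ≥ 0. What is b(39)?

b(0) = 11,  b(1) = 0,  b(2) = 10,  b(3) = 5,  b(4) = 0,  b(5) = 10.
Since (b(4), b(5)) = (b(1), b(2)) = (0, 10) (two consecutive terms determine the rest), the sequence is eventually periodic: after a pre-period of length 1 it cycles with period 3.
For n ≥ 1, b(n) depends only on (n - 1) mod 3. (39 - 1) mod 3 = 2, so b(39) = b(3) = 5.

5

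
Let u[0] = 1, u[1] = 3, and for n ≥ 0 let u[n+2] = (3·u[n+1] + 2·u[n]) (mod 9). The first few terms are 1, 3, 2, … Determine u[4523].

0

Listing terms: u[0] = 1,  u[1] = 3,  u[2] = 2,  u[3] = 3,  u[4] = 4,  u[5] = 0,  u[6] = 8,  u[7] = 6,  u[8] = 7,  u[9] = 6,  u[10] = 5,  u[11] = 0,  u[12] = 1,  u[13] = 3.
Since (u[12], u[13]) = (u[0], u[1]) = (1, 3) (two consecutive terms determine the rest), the sequence is periodic with period 12.
So u[4523] = u[0 + ((4523-0) mod 12)] = u[11] = 0.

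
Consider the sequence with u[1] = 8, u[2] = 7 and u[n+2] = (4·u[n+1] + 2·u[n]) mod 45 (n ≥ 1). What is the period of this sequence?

12

Listing terms: u[1] = 8, u[2] = 7, u[3] = 44, u[4] = 10, u[5] = 38, u[6] = 37, u[7] = 44, u[8] = 25, u[9] = 8, u[10] = 37, u[11] = 29, u[12] = 10, u[13] = 8, u[14] = 7.
Since (u[13], u[14]) = (u[1], u[2]) = (8, 7) (two consecutive terms determine the rest), the sequence is periodic with period 12.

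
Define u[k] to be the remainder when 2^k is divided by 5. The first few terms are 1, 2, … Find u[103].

3

Listing terms: u[0] = 1, u[1] = 2, u[2] = 4, u[3] = 3, u[4] = 1.
Since u[4] = u[0] = 1, the sequence is periodic with period 4.
So u[103] = u[0 + ((103-0) mod 4)] = u[3] = 3.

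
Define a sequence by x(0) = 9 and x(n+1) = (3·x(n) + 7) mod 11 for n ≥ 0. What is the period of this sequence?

We have x(0) = 9,  x(1) = 1,  x(2) = 10,  x(3) = 4,  x(4) = 8,  x(5) = 9.
The sequence repeats with period 5.

5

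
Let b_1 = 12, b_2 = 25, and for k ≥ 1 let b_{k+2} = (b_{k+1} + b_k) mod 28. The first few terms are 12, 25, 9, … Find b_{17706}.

Computing terms: b_1 = 12; b_2 = 25; b_3 = 9; b_4 = 6; b_5 = 15; b_6 = 21; b_7 = 8; b_8 = 1; b_9 = 9; b_{10} = 10; b_{11} = 19; b_{12} = 1; b_{13} = 20; b_{14} = 21; b_{15} = 13; b_{16} = 6; b_{17} = 19; b_{18} = 25; b_{19} = 16; b_{20} = 13; b_{21} = 1; b_{22} = 14; b_{23} = 15; b_{24} = 1; b_{25} = 16; b_{26} = 17; b_{27} = 5; b_{28} = 22; b_{29} = 27; b_{30} = 21; b_{31} = 20; b_{32} = 13; b_{33} = 5; b_{34} = 18; b_{35} = 23; b_{36} = 13; b_{37} = 8; b_{38} = 21; b_{39} = 1; b_{40} = 22; b_{41} = 23; b_{42} = 17; b_{43} = 12; b_{44} = 1; b_{45} = 13; b_{46} = 14; b_{47} = 27; b_{48} = 13; b_{49} = 12; b_{50} = 25.
The sequence repeats with period 48.
(17706 - 1) mod 48 = 41, so b_{17706} = b_{42} = 17.

17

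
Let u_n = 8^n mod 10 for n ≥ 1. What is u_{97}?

u_1 = 8,  u_2 = 4,  u_3 = 2,  u_4 = 6,  u_5 = 8.
Since u_5 = u_1 = 8, the sequence is periodic with period 4.
So u_{97} = u_{1 + ((97-1) mod 4)} = u_1 = 8.

8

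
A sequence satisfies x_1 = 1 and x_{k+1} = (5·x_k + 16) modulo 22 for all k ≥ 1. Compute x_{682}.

21

Computing terms: x_1 = 1,  x_2 = 21,  x_3 = 11,  x_4 = 5,  x_5 = 19,  x_6 = 1.
The sequence repeats with period 5.
(682 - 1) mod 5 = 1, so x_{682} = x_2 = 21.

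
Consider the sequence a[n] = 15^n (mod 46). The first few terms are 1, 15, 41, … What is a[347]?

a[0] = 1,  a[1] = 15,  a[2] = 41,  a[3] = 17,  a[4] = 25,  a[5] = 7,  a[6] = 13,  a[7] = 11,  a[8] = 27,  a[9] = 37,  a[10] = 3,  a[11] = 45,  a[12] = 31,  a[13] = 5,  a[14] = 29,  a[15] = 21,  a[16] = 39,  a[17] = 33,  a[18] = 35,  a[19] = 19,  a[20] = 9,  a[21] = 43,  a[22] = 1.
Since a[22] = a[0] = 1, the sequence is periodic with period 22.
(347 - 0) mod 22 = 17, so a[347] = a[17] = 33.

33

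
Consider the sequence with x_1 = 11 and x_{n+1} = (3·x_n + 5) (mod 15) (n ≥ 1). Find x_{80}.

2

We have x_1 = 11,  x_2 = 8,  x_3 = 14,  x_4 = 2,  x_5 = 11.
The sequence repeats with period 4.
So x_{80} = x_{1 + ((80-1) mod 4)} = x_4 = 2.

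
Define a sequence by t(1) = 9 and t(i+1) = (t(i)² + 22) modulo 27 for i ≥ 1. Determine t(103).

17

We have t(1) = 9, t(2) = 22, t(3) = 20, t(4) = 17, t(5) = 14, t(6) = 2, t(7) = 26, t(8) = 23, t(9) = 11, t(10) = 8, t(11) = 5, t(12) = 20.
Since t(12) = t(3) = 20, the sequence is eventually periodic: after a pre-period of length 2 it cycles with period 9.
For i ≥ 3, t(i) depends only on (i - 3) mod 9. (103 - 3) mod 9 = 1, so t(103) = t(4) = 17.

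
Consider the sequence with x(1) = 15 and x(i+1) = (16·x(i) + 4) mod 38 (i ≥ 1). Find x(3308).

14

x(1) = 15, x(2) = 16, x(3) = 32, x(4) = 22, x(5) = 14, x(6) = 0, x(7) = 4, x(8) = 30, x(9) = 28, x(10) = 34, x(11) = 16.
Since x(11) = x(2) = 16, the sequence is eventually periodic: after a pre-period of length 1 it cycles with period 9.
For i ≥ 2, x(i) depends only on (i - 2) mod 9. (3308 - 2) mod 9 = 3, so x(3308) = x(5) = 14.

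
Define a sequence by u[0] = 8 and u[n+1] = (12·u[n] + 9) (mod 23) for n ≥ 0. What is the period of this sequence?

11

We have u[0] = 8, u[1] = 13, u[2] = 4, u[3] = 11, u[4] = 3, u[5] = 22, u[6] = 20, u[7] = 19, u[8] = 7, u[9] = 1, u[10] = 21, u[11] = 8.
Since u[11] = u[0] = 8, the sequence is periodic with period 11.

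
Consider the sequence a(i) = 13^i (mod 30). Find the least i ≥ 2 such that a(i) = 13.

a(1) = 13,  a(2) = 19,  a(3) = 7,  a(4) = 1,  a(5) = 13.
Since a(5) = a(1) = 13, the sequence is periodic with period 4.
The value 13 next appears (with i ≥ 2) at a(5).

5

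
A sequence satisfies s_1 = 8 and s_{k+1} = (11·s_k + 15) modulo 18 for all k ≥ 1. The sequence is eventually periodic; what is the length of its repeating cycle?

Listing terms: s_1 = 8, s_2 = 13, s_3 = 14, s_4 = 7, s_5 = 2, s_6 = 1, s_7 = 8.
The sequence repeats with period 6.

6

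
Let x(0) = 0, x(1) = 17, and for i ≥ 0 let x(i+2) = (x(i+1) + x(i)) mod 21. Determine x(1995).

Listing terms: x(0) = 0; x(1) = 17; x(2) = 17; x(3) = 13; x(4) = 9; x(5) = 1; x(6) = 10; x(7) = 11; x(8) = 0; x(9) = 11; x(10) = 11; x(11) = 1; x(12) = 12; x(13) = 13; x(14) = 4; x(15) = 17; x(16) = 0; x(17) = 17.
Since (x(16), x(17)) = (x(0), x(1)) = (0, 17) (two consecutive terms determine the rest), the sequence is periodic with period 16.
So x(1995) = x(0 + ((1995-0) mod 16)) = x(11) = 1.

1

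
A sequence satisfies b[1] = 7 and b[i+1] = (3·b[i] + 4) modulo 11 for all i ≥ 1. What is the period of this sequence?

5

b[1] = 7; b[2] = 3; b[3] = 2; b[4] = 10; b[5] = 1; b[6] = 7.
Since b[6] = b[1] = 7, the sequence is periodic with period 5.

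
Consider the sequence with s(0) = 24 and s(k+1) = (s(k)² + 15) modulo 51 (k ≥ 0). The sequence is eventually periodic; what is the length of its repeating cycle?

3

We have s(0) = 24; s(1) = 30; s(2) = 48; s(3) = 24.
The sequence repeats with period 3.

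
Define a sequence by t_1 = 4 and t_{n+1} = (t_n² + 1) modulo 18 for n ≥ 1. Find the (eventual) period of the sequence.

We have t_1 = 4, t_2 = 17, t_3 = 2, t_4 = 5, t_5 = 8, t_6 = 11, t_7 = 14, t_8 = 17.
Since t_8 = t_2 = 17, the sequence is eventually periodic: after a pre-period of length 1 it cycles with period 6.

6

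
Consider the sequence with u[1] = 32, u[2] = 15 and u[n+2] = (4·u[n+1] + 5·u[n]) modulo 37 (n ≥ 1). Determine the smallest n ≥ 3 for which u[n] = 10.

Listing terms: u[1] = 32; u[2] = 15; u[3] = 35; u[4] = 30; u[5] = 36; u[6] = 35; u[7] = 24; u[8] = 12; u[9] = 20; u[10] = 29; u[11] = 31; u[12] = 10; u[13] = 10; u[14] = 16; u[15] = 3; u[16] = 18; u[17] = 13; u[18] = 31; u[19] = 4; u[20] = 23; u[21] = 1; u[22] = 8; u[23] = 0; u[24] = 3; u[25] = 12; u[26] = 26; u[27] = 16; u[28] = 9; u[29] = 5; u[30] = 28; u[31] = 26; u[32] = 22; u[33] = 33; u[34] = 20; u[35] = 23; u[36] = 7; u[37] = 32; u[38] = 15.
The sequence repeats with period 36.
The value 10 first appears (with n ≥ 3) at u[12].

12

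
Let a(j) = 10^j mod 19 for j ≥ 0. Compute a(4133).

14

a(0) = 1; a(1) = 10; a(2) = 5; a(3) = 12; a(4) = 6; a(5) = 3; a(6) = 11; a(7) = 15; a(8) = 17; a(9) = 18; a(10) = 9; a(11) = 14; a(12) = 7; a(13) = 13; a(14) = 16; a(15) = 8; a(16) = 4; a(17) = 2; a(18) = 1.
The sequence repeats with period 18.
(4133 - 0) mod 18 = 11, so a(4133) = a(11) = 14.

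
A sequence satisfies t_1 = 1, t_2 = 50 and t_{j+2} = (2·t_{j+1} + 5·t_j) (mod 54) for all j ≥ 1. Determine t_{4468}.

28

t_1 = 1; t_2 = 50; t_3 = 51; t_4 = 28; t_5 = 41; t_6 = 6; t_7 = 1; t_8 = 32; t_9 = 15; t_{10} = 28; t_{11} = 23; t_{12} = 24; t_{13} = 1; t_{14} = 14; t_{15} = 33; t_{16} = 28; t_{17} = 5; t_{18} = 42; t_{19} = 1; t_{20} = 50.
The sequence repeats with period 18.
(4468 - 1) mod 18 = 3, so t_{4468} = t_4 = 28.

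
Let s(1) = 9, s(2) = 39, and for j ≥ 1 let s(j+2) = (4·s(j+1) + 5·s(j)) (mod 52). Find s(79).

45

Listing terms: s(1) = 9, s(2) = 39, s(3) = 45, s(4) = 11, s(5) = 9, s(6) = 39.
The sequence repeats with period 4.
So s(79) = s(1 + ((79-1) mod 4)) = s(3) = 45.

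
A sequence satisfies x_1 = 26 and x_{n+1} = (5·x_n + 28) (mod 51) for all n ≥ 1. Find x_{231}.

x_1 = 26, x_2 = 5, x_3 = 2, x_4 = 38, x_5 = 14, x_6 = 47, x_7 = 8, x_8 = 17, x_9 = 11, x_{10} = 32, x_{11} = 35, x_{12} = 50, x_{13} = 23, x_{14} = 41, x_{15} = 29, x_{16} = 20, x_{17} = 26.
Since x_{17} = x_1 = 26, the sequence is periodic with period 16.
So x_{231} = x_{1 + ((231-1) mod 16)} = x_7 = 8.

8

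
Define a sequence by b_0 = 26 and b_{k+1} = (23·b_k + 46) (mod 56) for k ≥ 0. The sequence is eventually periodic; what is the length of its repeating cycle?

Computing terms: b_0 = 26; b_1 = 28; b_2 = 18; b_3 = 12; b_4 = 42; b_5 = 4; b_6 = 26.
Since b_6 = b_0 = 26, the sequence is periodic with period 6.

6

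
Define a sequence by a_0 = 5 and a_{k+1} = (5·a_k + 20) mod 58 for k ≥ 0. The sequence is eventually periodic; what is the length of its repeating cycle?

14

Computing terms: a_0 = 5; a_1 = 45; a_2 = 13; a_3 = 27; a_4 = 39; a_5 = 41; a_6 = 51; a_7 = 43; a_8 = 3; a_9 = 35; a_{10} = 21; a_{11} = 9; a_{12} = 7; a_{13} = 55; a_{14} = 5.
Since a_{14} = a_0 = 5, the sequence is periodic with period 14.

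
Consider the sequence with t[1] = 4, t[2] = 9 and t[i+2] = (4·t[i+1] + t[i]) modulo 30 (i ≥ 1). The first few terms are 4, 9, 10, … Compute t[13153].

t[1] = 4,  t[2] = 9,  t[3] = 10,  t[4] = 19,  t[5] = 26,  t[6] = 3,  t[7] = 8,  t[8] = 5,  t[9] = 28,  t[10] = 27,  t[11] = 16,  t[12] = 1,  t[13] = 20,  t[14] = 21,  t[15] = 14,  t[16] = 17,  t[17] = 22,  t[18] = 15,  t[19] = 22,  t[20] = 13,  t[21] = 14,  t[22] = 9,  t[23] = 20,  t[24] = 29,  t[25] = 16,  t[26] = 3,  t[27] = 28,  t[28] = 25,  t[29] = 8,  t[30] = 27,  t[31] = 26,  t[32] = 11,  t[33] = 10,  t[34] = 21,  t[35] = 4,  t[36] = 7,  t[37] = 2,  t[38] = 15,  t[39] = 2,  t[40] = 23,  t[41] = 4,  t[42] = 9.
The sequence repeats with period 40.
So t[13153] = t[1 + ((13153-1) mod 40)] = t[33] = 10.

10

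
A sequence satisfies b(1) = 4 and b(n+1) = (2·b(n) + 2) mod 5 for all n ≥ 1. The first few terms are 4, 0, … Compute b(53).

4

b(1) = 4; b(2) = 0; b(3) = 2; b(4) = 1; b(5) = 4.
Since b(5) = b(1) = 4, the sequence is periodic with period 4.
(53 - 1) mod 4 = 0, so b(53) = b(1) = 4.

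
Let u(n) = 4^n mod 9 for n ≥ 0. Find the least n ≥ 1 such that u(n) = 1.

u(0) = 1,  u(1) = 4,  u(2) = 7,  u(3) = 1.
Since u(3) = u(0) = 1, the sequence is periodic with period 3.
The value 1 next appears (with n ≥ 1) at u(3).

3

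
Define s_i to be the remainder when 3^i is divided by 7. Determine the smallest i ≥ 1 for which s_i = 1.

Computing terms: s_0 = 1, s_1 = 3, s_2 = 2, s_3 = 6, s_4 = 4, s_5 = 5, s_6 = 1.
The sequence repeats with period 6.
The value 1 next appears (with i ≥ 1) at s_6.

6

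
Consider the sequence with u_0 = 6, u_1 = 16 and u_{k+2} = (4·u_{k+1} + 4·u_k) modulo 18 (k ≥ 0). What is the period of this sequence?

24

We have u_0 = 6; u_1 = 16; u_2 = 16; u_3 = 2; u_4 = 0; u_5 = 8; u_6 = 14; u_7 = 16; u_8 = 12; u_9 = 4; u_{10} = 10; u_{11} = 2; u_{12} = 12; u_{13} = 2; u_{14} = 2; u_{15} = 16; u_{16} = 0; u_{17} = 10; u_{18} = 4; u_{19} = 2; u_{20} = 6; u_{21} = 14; u_{22} = 8; u_{23} = 16; u_{24} = 6; u_{25} = 16.
The sequence repeats with period 24.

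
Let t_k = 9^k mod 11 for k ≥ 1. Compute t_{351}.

9

Listing terms: t_1 = 9; t_2 = 4; t_3 = 3; t_4 = 5; t_5 = 1; t_6 = 9.
Since t_6 = t_1 = 9, the sequence is periodic with period 5.
So t_{351} = t_{1 + ((351-1) mod 5)} = t_1 = 9.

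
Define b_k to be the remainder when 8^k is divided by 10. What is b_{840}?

6

Computing terms: b_1 = 8; b_2 = 4; b_3 = 2; b_4 = 6; b_5 = 8.
Since b_5 = b_1 = 8, the sequence is periodic with period 4.
So b_{840} = b_{1 + ((840-1) mod 4)} = b_4 = 6.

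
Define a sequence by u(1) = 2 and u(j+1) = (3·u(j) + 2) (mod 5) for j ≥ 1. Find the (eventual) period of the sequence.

4

u(1) = 2,  u(2) = 3,  u(3) = 1,  u(4) = 0,  u(5) = 2.
Since u(5) = u(1) = 2, the sequence is periodic with period 4.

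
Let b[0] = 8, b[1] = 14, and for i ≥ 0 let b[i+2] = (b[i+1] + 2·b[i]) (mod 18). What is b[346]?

Listing terms: b[0] = 8; b[1] = 14; b[2] = 12; b[3] = 4; b[4] = 10; b[5] = 0; b[6] = 2; b[7] = 2; b[8] = 6; b[9] = 10; b[10] = 4; b[11] = 6; b[12] = 14; b[13] = 8; b[14] = 0; b[15] = 16; b[16] = 16; b[17] = 12; b[18] = 8; b[19] = 14.
Since (b[18], b[19]) = (b[0], b[1]) = (8, 14) (two consecutive terms determine the rest), the sequence is periodic with period 18.
So b[346] = b[0 + ((346-0) mod 18)] = b[4] = 10.

10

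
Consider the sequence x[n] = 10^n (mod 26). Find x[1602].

14

We have x[1] = 10,  x[2] = 22,  x[3] = 12,  x[4] = 16,  x[5] = 4,  x[6] = 14,  x[7] = 10.
Since x[7] = x[1] = 10, the sequence is periodic with period 6.
(1602 - 1) mod 6 = 5, so x[1602] = x[6] = 14.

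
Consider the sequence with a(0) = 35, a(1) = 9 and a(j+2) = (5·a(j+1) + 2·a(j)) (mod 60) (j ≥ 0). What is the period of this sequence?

24

a(0) = 35,  a(1) = 9,  a(2) = 55,  a(3) = 53,  a(4) = 15,  a(5) = 1,  a(6) = 35,  a(7) = 57,  a(8) = 55,  a(9) = 29,  a(10) = 15,  a(11) = 13,  a(12) = 35,  a(13) = 21,  a(14) = 55,  a(15) = 17,  a(16) = 15,  a(17) = 49,  a(18) = 35,  a(19) = 33,  a(20) = 55,  a(21) = 41,  a(22) = 15,  a(23) = 37,  a(24) = 35,  a(25) = 9.
The sequence repeats with period 24.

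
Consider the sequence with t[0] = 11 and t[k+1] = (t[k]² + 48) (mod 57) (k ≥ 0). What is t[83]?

34

Listing terms: t[0] = 11,  t[1] = 55,  t[2] = 52,  t[3] = 16,  t[4] = 19,  t[5] = 10,  t[6] = 34,  t[7] = 7,  t[8] = 40,  t[9] = 52.
Since t[9] = t[2] = 52, the sequence is eventually periodic: after a pre-period of length 2 it cycles with period 7.
For k ≥ 2, t[k] depends only on (k - 2) mod 7. (83 - 2) mod 7 = 4, so t[83] = t[6] = 34.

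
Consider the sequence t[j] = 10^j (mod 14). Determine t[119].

12

We have t[1] = 10,  t[2] = 2,  t[3] = 6,  t[4] = 4,  t[5] = 12,  t[6] = 8,  t[7] = 10.
Since t[7] = t[1] = 10, the sequence is periodic with period 6.
So t[119] = t[1 + ((119-1) mod 6)] = t[5] = 12.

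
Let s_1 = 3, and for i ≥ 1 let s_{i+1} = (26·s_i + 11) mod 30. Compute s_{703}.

Listing terms: s_1 = 3,  s_2 = 29,  s_3 = 15,  s_4 = 11,  s_5 = 27,  s_6 = 23,  s_7 = 9,  s_8 = 5,  s_9 = 21,  s_{10} = 17,  s_{11} = 3.
Since s_{11} = s_1 = 3, the sequence is periodic with period 10.
So s_{703} = s_{1 + ((703-1) mod 10)} = s_3 = 15.

15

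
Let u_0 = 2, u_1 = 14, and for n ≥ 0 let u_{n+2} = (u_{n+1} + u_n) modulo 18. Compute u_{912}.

2

Computing terms: u_0 = 2, u_1 = 14, u_2 = 16, u_3 = 12, u_4 = 10, u_5 = 4, u_6 = 14, u_7 = 0, u_8 = 14, u_9 = 14, u_{10} = 10, u_{11} = 6, u_{12} = 16, u_{13} = 4, u_{14} = 2, u_{15} = 6, u_{16} = 8, u_{17} = 14, u_{18} = 4, u_{19} = 0, u_{20} = 4, u_{21} = 4, u_{22} = 8, u_{23} = 12, u_{24} = 2, u_{25} = 14.
Since (u_{24}, u_{25}) = (u_0, u_1) = (2, 14) (two consecutive terms determine the rest), the sequence is periodic with period 24.
So u_{912} = u_{0 + ((912-0) mod 24)} = u_0 = 2.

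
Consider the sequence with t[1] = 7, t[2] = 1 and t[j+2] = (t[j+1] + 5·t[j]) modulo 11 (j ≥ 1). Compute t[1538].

We have t[1] = 7,  t[2] = 1,  t[3] = 3,  t[4] = 8,  t[5] = 1,  t[6] = 8,  t[7] = 2,  t[8] = 9,  t[9] = 8,  t[10] = 9,  t[11] = 5,  t[12] = 6,  t[13] = 9,  t[14] = 6,  t[15] = 7,  t[16] = 4,  t[17] = 6,  t[18] = 4,  t[19] = 1,  t[20] = 10,  t[21] = 4,  t[22] = 10,  t[23] = 8,  t[24] = 3,  t[25] = 10,  t[26] = 3,  t[27] = 9,  t[28] = 2,  t[29] = 3,  t[30] = 2,  t[31] = 6,  t[32] = 5,  t[33] = 2,  t[34] = 5,  t[35] = 4,  t[36] = 7,  t[37] = 5,  t[38] = 7,  t[39] = 10,  t[40] = 1,  t[41] = 7,  t[42] = 1.
Since (t[41], t[42]) = (t[1], t[2]) = (7, 1) (two consecutive terms determine the rest), the sequence is periodic with period 40.
So t[1538] = t[1 + ((1538-1) mod 40)] = t[18] = 4.

4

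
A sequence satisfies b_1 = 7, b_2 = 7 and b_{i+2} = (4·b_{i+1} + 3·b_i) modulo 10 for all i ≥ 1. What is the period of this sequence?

24

b_1 = 7, b_2 = 7, b_3 = 9, b_4 = 7, b_5 = 5, b_6 = 1, b_7 = 9, b_8 = 9, b_9 = 3, b_{10} = 9, b_{11} = 5, b_{12} = 7, b_{13} = 3, b_{14} = 3, b_{15} = 1, b_{16} = 3, b_{17} = 5, b_{18} = 9, b_{19} = 1, b_{20} = 1, b_{21} = 7, b_{22} = 1, b_{23} = 5, b_{24} = 3, b_{25} = 7, b_{26} = 7.
Since (b_{25}, b_{26}) = (b_1, b_2) = (7, 7) (two consecutive terms determine the rest), the sequence is periodic with period 24.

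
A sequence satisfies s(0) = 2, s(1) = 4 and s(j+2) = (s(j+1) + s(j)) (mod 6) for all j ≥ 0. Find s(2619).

s(0) = 2,  s(1) = 4,  s(2) = 0,  s(3) = 4,  s(4) = 4,  s(5) = 2,  s(6) = 0,  s(7) = 2,  s(8) = 2,  s(9) = 4.
The sequence repeats with period 8.
(2619 - 0) mod 8 = 3, so s(2619) = s(3) = 4.

4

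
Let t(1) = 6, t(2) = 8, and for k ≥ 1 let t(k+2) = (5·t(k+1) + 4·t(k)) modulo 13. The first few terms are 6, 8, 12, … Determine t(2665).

We have t(1) = 6,  t(2) = 8,  t(3) = 12,  t(4) = 1,  t(5) = 1,  t(6) = 9,  t(7) = 10,  t(8) = 8,  t(9) = 2,  t(10) = 3,  t(11) = 10,  t(12) = 10,  t(13) = 12,  t(14) = 9,  t(15) = 2,  t(16) = 7,  t(17) = 4,  t(18) = 9,  t(19) = 9,  t(20) = 3,  t(21) = 12,  t(22) = 7,  t(23) = 5,  t(24) = 1,  t(25) = 12,  t(26) = 12,  t(27) = 4,  t(28) = 3,  t(29) = 5,  t(30) = 11,  t(31) = 10,  t(32) = 3,  t(33) = 3,  t(34) = 1,  t(35) = 4,  t(36) = 11,  t(37) = 6,  t(38) = 9,  t(39) = 4,  t(40) = 4,  t(41) = 10,  t(42) = 1,  t(43) = 6,  t(44) = 8.
The sequence repeats with period 42.
So t(2665) = t(1 + ((2665-1) mod 42)) = t(19) = 9.

9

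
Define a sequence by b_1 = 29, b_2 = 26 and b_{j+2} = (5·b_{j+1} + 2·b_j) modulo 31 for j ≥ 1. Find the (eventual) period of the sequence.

30

We have b_1 = 29, b_2 = 26, b_3 = 2, b_4 = 0, b_5 = 4, b_6 = 20, b_7 = 15, b_8 = 22, b_9 = 16, b_{10} = 0, b_{11} = 1, b_{12} = 5, b_{13} = 27, b_{14} = 21, b_{15} = 4, b_{16} = 0, b_{17} = 8, b_{18} = 9, b_{19} = 30, b_{20} = 13, b_{21} = 1, b_{22} = 0, b_{23} = 2, b_{24} = 10, b_{25} = 23, b_{26} = 11, b_{27} = 8, b_{28} = 0, b_{29} = 16, b_{30} = 18, b_{31} = 29, b_{32} = 26.
Since (b_{31}, b_{32}) = (b_1, b_2) = (29, 26) (two consecutive terms determine the rest), the sequence is periodic with period 30.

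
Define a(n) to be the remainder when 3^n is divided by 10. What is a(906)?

Computing terms: a(0) = 1,  a(1) = 3,  a(2) = 9,  a(3) = 7,  a(4) = 1.
The sequence repeats with period 4.
So a(906) = a(0 + ((906-0) mod 4)) = a(2) = 9.

9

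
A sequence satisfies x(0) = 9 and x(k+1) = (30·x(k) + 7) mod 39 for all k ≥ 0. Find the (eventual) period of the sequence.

6

x(0) = 9; x(1) = 4; x(2) = 10; x(3) = 34; x(4) = 13; x(5) = 7; x(6) = 22; x(7) = 4.
Since x(7) = x(1) = 4, the sequence is eventually periodic: after a pre-period of length 1 it cycles with period 6.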